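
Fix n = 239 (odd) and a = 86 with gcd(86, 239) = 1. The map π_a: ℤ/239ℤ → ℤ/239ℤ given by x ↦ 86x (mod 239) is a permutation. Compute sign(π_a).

Orbit of 223 under x↦86x: [223, 58, 208, 202, 164, 3, 19]… (length divides ord_239(86)).
Decompose π into cycles: lengths [238, 1] (2 cycles, including the fixed point 0).
Σ(ℓ_i−1) = 239−2 = 237; sign = (−1)^237 = -1.

-1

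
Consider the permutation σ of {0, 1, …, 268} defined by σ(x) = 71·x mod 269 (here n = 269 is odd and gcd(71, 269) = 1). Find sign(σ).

-1

Start at x=114: 114 → 24 → 90 → 203 → 156 → 47 → 109 → … (one orbit).
Cycle type of π: 268 + 1; total 2 cycles.
269 − 2 = 267 transpositions; sign(π) = (−1)^267 = -1.
(71|269)_J = -1 (Zolotarev's lemma cross-check).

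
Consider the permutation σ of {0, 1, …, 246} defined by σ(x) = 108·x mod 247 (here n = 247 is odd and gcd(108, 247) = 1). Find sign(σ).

Start at x=1: 1 → 108 → 55 → 12 → 61 → 166 → 144 → … (one orbit).
π_108 has 16 disjoint cycles with lengths [18, 18, 18, 18, 18, 18, 18, 18, 18, 18, 18, 18, 18, 6, 6, 1] on {0,…,246}.
With 16 cycles on 247 points, sign = (−1)^{247−16} = -1.
Zolotarev: (108|247) = -1, matching the cycle-count sign.

-1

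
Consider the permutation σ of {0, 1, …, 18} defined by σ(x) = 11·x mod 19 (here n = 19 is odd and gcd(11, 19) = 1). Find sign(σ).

Orbit of 7 under x↦11x: [7, 1, 11]… (length divides ord_19(11)).
Cycle type of π: 3×6 + 1; total 7 cycles.
7 cycles on 19: each ℓ→(−1)^(ℓ−1), product (−1)^12 = +1.

+1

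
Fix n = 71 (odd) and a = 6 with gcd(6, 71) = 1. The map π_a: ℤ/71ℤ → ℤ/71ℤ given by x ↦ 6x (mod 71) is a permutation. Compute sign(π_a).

+1

Start at x=2: 2 → 12 → 1 → 6 → 36 → 3 → 18 → … (one orbit).
3 cycles of lengths [35, 35, 1].
Σ(ℓ_i−1) = 71−3 = 68; sign = (−1)^68 = +1.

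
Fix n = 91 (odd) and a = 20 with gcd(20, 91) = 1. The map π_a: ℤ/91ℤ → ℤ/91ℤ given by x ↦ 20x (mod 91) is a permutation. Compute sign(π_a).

Orbit of 76 under x↦20x: [76, 64, 6, 29, 34, 43, 41]… (length divides ord_91(20)).
π_20 has 11 disjoint cycles with lengths [12, 12, 12, 12, 12, 12, 12, 2, 2, 2, 1] on {0,…,90}.
n − c = 91 − 11 = 80; sign = (−1)^80 = +1.

+1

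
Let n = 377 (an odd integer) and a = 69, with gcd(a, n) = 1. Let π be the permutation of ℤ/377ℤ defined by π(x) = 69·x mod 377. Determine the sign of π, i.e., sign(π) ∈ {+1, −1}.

-1

Trace 155: π^k(155) = [155, 139, 166, 144, 134, 198, 90] for k=0..6.
Decompose π into cycles: lengths [84, 84, 84, 84, 28, 6, 6, 1] (8 cycles, including the fixed point 0).
sign(π) = (−1)^{n − #cycles} = (−1)^{377−8} = (−1)^369 = -1.
Zolotarev: (69|377) = -1, matching the cycle-count sign.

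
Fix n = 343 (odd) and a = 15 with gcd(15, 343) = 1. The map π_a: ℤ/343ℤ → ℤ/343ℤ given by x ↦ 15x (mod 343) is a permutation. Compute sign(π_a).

+1

Orbit of 274 under x↦15x: [274, 337, 253, 22, 330, 148, 162]… (length divides ord_343(15)).
19 cycles of lengths [49, 49, 49, 49, 49, 49, 7, 7, 7, 7, 7, 7, 1, 1, 1, 1, 1, 1, 1].
19 cycles on 343: each ℓ→(−1)^(ℓ−1), product (−1)^324 = +1.
The Jacobi symbol (15|343) = +1 (Zolotarev) agrees.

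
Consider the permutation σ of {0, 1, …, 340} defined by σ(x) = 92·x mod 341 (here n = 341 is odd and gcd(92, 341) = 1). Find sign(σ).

-1

Orbit of 185 under x↦92x: [185, 311, 309, 125, 247, 218, 278]… (length divides ord_341(92)).
The orbit structure of x ↦ 92x mod 341: 48 orbits of sizes [10, 10, 10, 10, 10, 10, 10, 10, 10, 10, 10, 10, 10, 10, 10, 10, 10, 10, 10, 10, 10, 10, 10, 10, 10, 10, 10, 10, 10, 10, 5, 5, 2, 2, 2, 2, 2, 2, 2, 2, 2, 2, 2, 2, 2, 2, 2, 1].
With 48 cycles on 341 points, sign = (−1)^{341−48} = -1.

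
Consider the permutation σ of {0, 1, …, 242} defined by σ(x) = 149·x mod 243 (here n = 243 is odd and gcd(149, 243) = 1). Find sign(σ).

-1

Start at x=56: 56 → 82 → 68 → 169 → 152 → 49 → 11 → … (one orbit).
Cycle type of π: 162 + 54 + 18 + 6 + 2 + 1; total 6 cycles.
243 − 6 = 237 transpositions; sign(π) = (−1)^237 = -1.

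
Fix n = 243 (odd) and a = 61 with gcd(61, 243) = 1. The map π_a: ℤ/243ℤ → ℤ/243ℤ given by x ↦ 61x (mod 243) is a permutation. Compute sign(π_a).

+1

Trace 46: π^k(46) = [46, 133, 94, 145, 97, 85, 82] for k=0..6.
Cycle lengths of π_61 on ℤ/243ℤ: [81, 81, 27, 27, 9, 9, 3, 3, 1, 1, 1]; 11 cycles in total.
With 11 cycles on 243 points, sign = (−1)^{243−11} = +1.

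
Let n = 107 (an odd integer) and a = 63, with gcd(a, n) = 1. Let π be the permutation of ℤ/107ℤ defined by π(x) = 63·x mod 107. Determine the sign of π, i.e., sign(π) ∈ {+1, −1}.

-1

Trace 67: π^k(67) = [67, 48, 28, 52, 66, 92, 18] for k=0..6.
Cycle type of π: 106 + 1; total 2 cycles.
sign(π) = (−1)^{n − #cycles} = (−1)^{107−2} = (−1)^105 = -1.
Zolotarev: (63|107) = -1, matching the cycle-count sign.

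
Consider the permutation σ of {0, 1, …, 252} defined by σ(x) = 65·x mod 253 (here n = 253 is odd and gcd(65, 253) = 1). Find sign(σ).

Start at x=188: 188 → 76 → 133 → 43 → 12 → 21 → 100 → … (one orbit).
17 cycles of lengths [22, 22, 22, 22, 22, 22, 22, 22, 22, 22, 22, 2, 2, 2, 2, 2, 1].
17 cycles on 253: each ℓ→(−1)^(ℓ−1), product (−1)^236 = +1.
Check: (65/253) = +1 by Zolotarev.

+1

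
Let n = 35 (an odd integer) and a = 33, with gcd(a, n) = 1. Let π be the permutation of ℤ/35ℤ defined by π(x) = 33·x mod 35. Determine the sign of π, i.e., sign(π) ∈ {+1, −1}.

+1

Start at x=1: 1 → 33 → 4 → 27 → 16 → 3 → 29 → … (one orbit).
Decompose π into cycles: lengths [12, 12, 6, 4, 1] (5 cycles, including the fixed point 0).
With 5 cycles on 35 points, sign = (−1)^{35−5} = +1.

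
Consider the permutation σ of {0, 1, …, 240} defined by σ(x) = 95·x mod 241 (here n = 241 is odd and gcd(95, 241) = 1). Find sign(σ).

Orbit of 169 under x↦95x: [169, 149, 177, 186, 77, 85, 122]… (length divides ord_241(95)).
The orbit structure of x ↦ 95x mod 241: 2 orbits of sizes [240, 1].
241 − 2 = 239 transpositions; sign(π) = (−1)^239 = -1.

-1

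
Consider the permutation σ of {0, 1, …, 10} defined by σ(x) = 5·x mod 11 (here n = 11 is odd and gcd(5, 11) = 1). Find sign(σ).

+1

Start at x=9: 9 → 1 → 5 → 3 → 4 → 9 (one orbit).
π_5 has 3 disjoint cycles with lengths [5, 5, 1] on {0,…,10}.
sign(π) = (−1)^{n − #cycles} = (−1)^{11−3} = (−1)^8 = +1.
Check: (5/11) = +1 by Zolotarev.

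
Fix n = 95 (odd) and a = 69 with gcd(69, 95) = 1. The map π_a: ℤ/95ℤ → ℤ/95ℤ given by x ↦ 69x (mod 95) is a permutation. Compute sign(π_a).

-1

Trace 84: π^k(84) = [84, 1, 69, 11, 94, 26] for k=0..5.
Cycle lengths of π_69 on ℤ/95ℤ: [6, 6, 6, 6, 6, 6, 6, 6, 6, 6, 6, 6, 6, 6, 6, 2, 2, 1]; 18 cycles in total.
n − c = 95 − 18 = 77; sign = (−1)^77 = -1.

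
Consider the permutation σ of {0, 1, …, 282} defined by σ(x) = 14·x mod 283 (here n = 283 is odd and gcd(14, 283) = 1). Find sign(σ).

Orbit of 90 under x↦14x: [90, 128, 94, 184, 29, 123, 24]… (length divides ord_283(14)).
Cycle lengths of π_14 on ℤ/283ℤ: [282, 1]; 2 cycles in total.
n − c = 283 − 2 = 281; sign = (−1)^281 = -1.

-1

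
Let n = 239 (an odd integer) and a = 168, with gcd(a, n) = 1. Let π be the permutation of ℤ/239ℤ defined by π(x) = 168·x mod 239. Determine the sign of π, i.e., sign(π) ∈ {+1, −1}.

Orbit of 51 under x↦168x: [51, 203, 166, 164, 67, 23, 40]… (length divides ord_239(168)).
Decompose π into cycles: lengths [34, 34, 34, 34, 34, 34, 34, 1] (8 cycles, including the fixed point 0).
With 8 cycles on 239 points, sign = (−1)^{239−8} = -1.
Via Zolotarev, sign(π_{168}) = (168|239) = -1.

-1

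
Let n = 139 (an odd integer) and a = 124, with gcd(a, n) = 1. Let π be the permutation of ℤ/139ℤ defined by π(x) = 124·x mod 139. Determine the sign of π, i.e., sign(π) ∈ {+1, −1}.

Orbit of 35 under x↦124x: [35, 31, 91, 25, 42, 65, 137]… (length divides ord_139(124)).
Cycle lengths of π_124 on ℤ/139ℤ: [69, 69, 1]; 3 cycles in total.
3 cycles on 139: each ℓ→(−1)^(ℓ−1), product (−1)^136 = +1.
The Jacobi symbol (124|139) = +1 (Zolotarev) agrees.

+1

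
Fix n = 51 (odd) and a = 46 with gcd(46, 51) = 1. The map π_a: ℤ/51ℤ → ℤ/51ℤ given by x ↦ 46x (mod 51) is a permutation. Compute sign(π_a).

Orbit of 46 under x↦46x: [46, 25, 28, 13, 37, 19, 7]… (length divides ord_51(46)).
π_46 has 6 disjoint cycles with lengths [16, 16, 16, 1, 1, 1] on {0,…,50}.
sign(π) = (−1)^{n − #cycles} = (−1)^{51−6} = (−1)^45 = -1.
(46|51)_J = -1 (Zolotarev's lemma cross-check).

-1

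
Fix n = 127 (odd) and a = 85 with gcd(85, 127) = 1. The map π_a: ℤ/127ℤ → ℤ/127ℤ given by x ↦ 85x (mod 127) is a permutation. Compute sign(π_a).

Trace 96: π^k(96) = [96, 32, 53, 60, 20, 49, 101] for k=0..6.
Decompose π into cycles: lengths [126, 1] (2 cycles, including the fixed point 0).
2 cycles on 127: each ℓ→(−1)^(ℓ−1), product (−1)^125 = -1.
The Jacobi symbol (85|127) = -1 (Zolotarev) agrees.

-1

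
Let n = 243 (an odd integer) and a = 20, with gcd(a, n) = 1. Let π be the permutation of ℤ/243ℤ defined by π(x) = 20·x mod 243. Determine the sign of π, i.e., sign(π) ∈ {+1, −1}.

Start at x=13: 13 → 17 → 97 → 239 → 163 → 101 → 76 → … (one orbit).
6 cycles of lengths [162, 54, 18, 6, 2, 1].
With 6 cycles on 243 points, sign = (−1)^{243−6} = -1.

-1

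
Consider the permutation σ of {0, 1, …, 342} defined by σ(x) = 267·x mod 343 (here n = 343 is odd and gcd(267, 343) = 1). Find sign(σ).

+1

Trace 246: π^k(246) = [246, 169, 190, 309, 183, 155, 225] for k=0..6.
π_267 has 19 disjoint cycles with lengths [49, 49, 49, 49, 49, 49, 7, 7, 7, 7, 7, 7, 1, 1, 1, 1, 1, 1, 1] on {0,…,342}.
19 cycles on 343: each ℓ→(−1)^(ℓ−1), product (−1)^324 = +1.
Via Zolotarev, sign(π_{267}) = (267|343) = +1.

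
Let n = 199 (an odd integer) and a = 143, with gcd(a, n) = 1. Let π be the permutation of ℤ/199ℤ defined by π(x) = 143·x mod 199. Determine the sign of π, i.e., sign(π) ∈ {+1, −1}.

Trace 184: π^k(184) = [184, 44, 123, 77, 66, 85, 16] for k=0..6.
Cycle lengths of π_143 on ℤ/199ℤ: [198, 1]; 2 cycles in total.
n − c = 199 − 2 = 197; sign = (−1)^197 = -1.
The Jacobi symbol (143|199) = -1 (Zolotarev) agrees.

-1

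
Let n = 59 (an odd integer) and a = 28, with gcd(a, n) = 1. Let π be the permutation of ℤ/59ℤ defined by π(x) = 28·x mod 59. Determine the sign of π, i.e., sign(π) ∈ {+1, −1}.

+1

Start at x=22: 22 → 26 → 20 → 29 → 45 → 21 → 57 → … (one orbit).
Decompose π into cycles: lengths [29, 29, 1] (3 cycles, including the fixed point 0).
3 cycles on 59: each ℓ→(−1)^(ℓ−1), product (−1)^56 = +1.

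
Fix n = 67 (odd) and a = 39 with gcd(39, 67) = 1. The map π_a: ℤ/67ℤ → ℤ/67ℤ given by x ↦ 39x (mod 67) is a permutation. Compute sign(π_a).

Trace 1: π^k(1) = [1, 39, 47, 24, 65, 56, 40] for k=0..6.
π_39 has 3 disjoint cycles with lengths [33, 33, 1] on {0,…,66}.
n − c = 67 − 3 = 64; sign = (−1)^64 = +1.

+1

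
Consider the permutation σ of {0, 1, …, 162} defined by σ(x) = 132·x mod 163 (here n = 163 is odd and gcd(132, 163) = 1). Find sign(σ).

Orbit of 140 under x↦132x: [140, 61, 65, 104, 36, 25, 40]… (length divides ord_163(132)).
Cycle lengths of π_132 on ℤ/163ℤ: [27, 27, 27, 27, 27, 27, 1]; 7 cycles in total.
With 7 cycles on 163 points, sign = (−1)^{163−7} = +1.
The Jacobi symbol (132|163) = +1 (Zolotarev) agrees.

+1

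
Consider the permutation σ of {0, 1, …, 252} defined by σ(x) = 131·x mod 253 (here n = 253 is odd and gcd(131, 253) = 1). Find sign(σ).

-1

Trace 188: π^k(188) = [188, 87, 12, 54, 243, 208, 177] for k=0..6.
Cycle lengths of π_131 on ℤ/253ℤ: [22, 22, 22, 22, 22, 22, 22, 22, 22, 22, 11, 11, 2, 2, 2, 2, 2, 1]; 18 cycles in total.
sign(π) = (−1)^{n − #cycles} = (−1)^{253−18} = (−1)^235 = -1.
Via Zolotarev, sign(π_{131}) = (131|253) = -1.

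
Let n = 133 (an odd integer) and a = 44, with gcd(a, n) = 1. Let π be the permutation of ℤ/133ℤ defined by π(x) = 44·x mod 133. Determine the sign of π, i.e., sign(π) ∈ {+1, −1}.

+1

Start at x=81: 81 → 106 → 9 → 130 → 1 → 44 → 74 → … (one orbit).
The orbit structure of x ↦ 44x mod 133: 17 orbits of sizes [9, 9, 9, 9, 9, 9, 9, 9, 9, 9, 9, 9, 9, 9, 3, 3, 1].
n − c = 133 − 17 = 116; sign = (−1)^116 = +1.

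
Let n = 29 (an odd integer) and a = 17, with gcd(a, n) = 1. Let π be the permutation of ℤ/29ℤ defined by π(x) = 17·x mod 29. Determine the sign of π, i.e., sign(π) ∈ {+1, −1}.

Orbit of 28 under x↦17x: [28, 12, 1, 17]… (length divides ord_29(17)).
Decompose π into cycles: lengths [4, 4, 4, 4, 4, 4, 4, 1] (8 cycles, including the fixed point 0).
n − c = 29 − 8 = 21; sign = (−1)^21 = -1.
Via Zolotarev, sign(π_{17}) = (17|29) = -1.

-1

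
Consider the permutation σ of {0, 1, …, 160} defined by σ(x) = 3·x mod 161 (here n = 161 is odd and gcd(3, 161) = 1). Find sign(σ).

Orbit of 144 under x↦3x: [144, 110, 8, 24, 72, 55, 4]… (length divides ord_161(3)).
6 cycles of lengths [66, 66, 11, 11, 6, 1].
n − c = 161 − 6 = 155; sign = (−1)^155 = -1.
Zolotarev: (3|161) = -1, matching the cycle-count sign.

-1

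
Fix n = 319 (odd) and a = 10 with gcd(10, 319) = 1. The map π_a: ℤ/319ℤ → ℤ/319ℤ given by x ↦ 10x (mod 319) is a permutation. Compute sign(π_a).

+1

Start at x=45: 45 → 131 → 34 → 21 → 210 → 186 → 265 → … (one orbit).
Cycle type of π: 28×11 + 2×5 + 1; total 17 cycles.
319 − 17 = 302 transpositions; sign(π) = (−1)^302 = +1.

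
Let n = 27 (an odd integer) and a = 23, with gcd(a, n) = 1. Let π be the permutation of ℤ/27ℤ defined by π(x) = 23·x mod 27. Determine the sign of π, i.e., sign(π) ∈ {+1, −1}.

Start at x=23: 23 → 16 → 17 → 13 → 2 → 19 → 5 → … (one orbit).
The orbit structure of x ↦ 23x mod 27: 4 orbits of sizes [18, 6, 2, 1].
Σ(ℓ_i−1) = 27−4 = 23; sign = (−1)^23 = -1.
The Jacobi symbol (23|27) = -1 (Zolotarev) agrees.

-1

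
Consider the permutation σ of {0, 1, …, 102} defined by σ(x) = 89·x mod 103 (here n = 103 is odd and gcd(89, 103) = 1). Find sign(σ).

Trace 14: π^k(14) = [14, 10, 66, 3, 61, 73, 8] for k=0..6.
Cycle lengths of π_89 on ℤ/103ℤ: [34, 34, 34, 1]; 4 cycles in total.
4 cycles on 103: each ℓ→(−1)^(ℓ−1), product (−1)^99 = -1.
(89|103)_J = -1 (Zolotarev's lemma cross-check).

-1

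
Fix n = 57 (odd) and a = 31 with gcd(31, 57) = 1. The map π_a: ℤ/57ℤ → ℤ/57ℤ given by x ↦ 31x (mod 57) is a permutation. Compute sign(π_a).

-1

Trace 31: π^k(31) = [31, 49, 37, 7, 46, 1] for k=0..5.
Decompose π into cycles: lengths [6, 6, 6, 6, 6, 6, 6, 6, 6, 1, 1, 1] (12 cycles, including the fixed point 0).
Σ(ℓ_i−1) = 57−12 = 45; sign = (−1)^45 = -1.
(31|57)_J = -1 (Zolotarev's lemma cross-check).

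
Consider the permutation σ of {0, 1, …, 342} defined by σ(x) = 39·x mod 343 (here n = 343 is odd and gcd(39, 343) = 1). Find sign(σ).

Trace 25: π^k(25) = [25, 289, 295, 186, 51, 274, 53] for k=0..6.
The orbit structure of x ↦ 39x mod 343: 7 orbits of sizes [147, 147, 21, 21, 3, 3, 1].
343 − 7 = 336 transpositions; sign(π) = (−1)^336 = +1.
Via Zolotarev, sign(π_{39}) = (39|343) = +1.

+1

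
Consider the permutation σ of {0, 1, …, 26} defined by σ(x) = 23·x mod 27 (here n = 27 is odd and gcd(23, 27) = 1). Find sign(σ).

-1

Trace 13: π^k(13) = [13, 2, 19, 5, 7, 26, 4] for k=0..6.
Decompose π into cycles: lengths [18, 6, 2, 1] (4 cycles, including the fixed point 0).
Σ(ℓ_i−1) = 27−4 = 23; sign = (−1)^23 = -1.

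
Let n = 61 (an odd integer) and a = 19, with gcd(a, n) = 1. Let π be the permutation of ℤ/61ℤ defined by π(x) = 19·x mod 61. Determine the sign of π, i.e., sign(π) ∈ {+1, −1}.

Start at x=4: 4 → 15 → 41 → 47 → 39 → 9 → 49 → … (one orbit).
Cycle lengths of π_19 on ℤ/61ℤ: [30, 30, 1]; 3 cycles in total.
sign(π) = (−1)^{n − #cycles} = (−1)^{61−3} = (−1)^58 = +1.
The Jacobi symbol (19|61) = +1 (Zolotarev) agrees.

+1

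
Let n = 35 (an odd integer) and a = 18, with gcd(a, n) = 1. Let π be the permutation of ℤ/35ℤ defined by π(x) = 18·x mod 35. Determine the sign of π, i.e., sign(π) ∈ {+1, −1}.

-1

Start at x=23: 23 → 29 → 32 → 16 → 8 → 4 → 2 → … (one orbit).
Cycle type of π: 12×2 + 4 + 3×2 + 1; total 6 cycles.
6 cycles on 35: each ℓ→(−1)^(ℓ−1), product (−1)^29 = -1.
Zolotarev: (18|35) = -1, matching the cycle-count sign.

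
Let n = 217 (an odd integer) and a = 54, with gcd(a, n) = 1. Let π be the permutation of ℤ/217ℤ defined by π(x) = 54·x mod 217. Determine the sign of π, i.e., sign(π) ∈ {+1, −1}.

+1

Orbit of 61 under x↦54x: [61, 39, 153, 16, 213, 1, 54]… (length divides ord_217(54)).
Cycle type of π: 30×6 + 10×3 + 6 + 1; total 11 cycles.
Σ(ℓ_i−1) = 217−11 = 206; sign = (−1)^206 = +1.
Check: (54/217) = +1 by Zolotarev.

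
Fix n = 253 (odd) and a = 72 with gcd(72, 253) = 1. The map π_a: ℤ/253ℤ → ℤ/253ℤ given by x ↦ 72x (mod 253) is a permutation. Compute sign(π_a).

-1

Start at x=179: 179 → 238 → 185 → 164 → 170 → 96 → 81 → … (one orbit).
The orbit structure of x ↦ 72x mod 253: 6 orbits of sizes [110, 110, 11, 11, 10, 1].
sign(π) = (−1)^{n − #cycles} = (−1)^{253−6} = (−1)^247 = -1.
Check: (72/253) = -1 by Zolotarev.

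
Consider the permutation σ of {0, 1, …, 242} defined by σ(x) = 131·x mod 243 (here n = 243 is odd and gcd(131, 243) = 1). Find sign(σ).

-1

Start at x=178: 178 → 233 → 148 → 191 → 235 → 167 → 7 → … (one orbit).
π_131 has 6 disjoint cycles with lengths [162, 54, 18, 6, 2, 1] on {0,…,242}.
243 − 6 = 237 transpositions; sign(π) = (−1)^237 = -1.
Via Zolotarev, sign(π_{131}) = (131|243) = -1.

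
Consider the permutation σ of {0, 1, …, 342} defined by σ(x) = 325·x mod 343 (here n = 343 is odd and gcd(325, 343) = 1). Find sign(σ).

Trace 19: π^k(19) = [19, 1, 325, 324, 342, 18] for k=0..5.
58 cycles of lengths [6, 6, 6, 6, 6, 6, 6, 6, 6, 6, 6, 6, 6, 6, 6, 6, 6, 6, 6, 6, 6, 6, 6, 6, 6, 6, 6, 6, 6, 6, 6, 6, 6, 6, 6, 6, 6, 6, 6, 6, 6, 6, 6, 6, 6, 6, 6, 6, 6, 6, 6, 6, 6, 6, 6, 6, 6, 1].
Σ(ℓ_i−1) = 343−58 = 285; sign = (−1)^285 = -1.
Zolotarev: (325|343) = -1, matching the cycle-count sign.

-1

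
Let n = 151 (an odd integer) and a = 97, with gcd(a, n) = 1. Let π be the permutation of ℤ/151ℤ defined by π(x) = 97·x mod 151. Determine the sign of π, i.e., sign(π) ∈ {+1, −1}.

Trace 40: π^k(40) = [40, 105, 68, 103, 25, 9, 118] for k=0..6.
Decompose π into cycles: lengths [75, 75, 1] (3 cycles, including the fixed point 0).
151 − 3 = 148 transpositions; sign(π) = (−1)^148 = +1.

+1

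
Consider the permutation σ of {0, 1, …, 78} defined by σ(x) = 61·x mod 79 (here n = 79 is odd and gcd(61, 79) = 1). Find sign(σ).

Trace 65: π^k(65) = [65, 15, 46, 41, 52, 12, 21] for k=0..6.
Decompose π into cycles: lengths [26, 26, 26, 1] (4 cycles, including the fixed point 0).
Σ(ℓ_i−1) = 79−4 = 75; sign = (−1)^75 = -1.

-1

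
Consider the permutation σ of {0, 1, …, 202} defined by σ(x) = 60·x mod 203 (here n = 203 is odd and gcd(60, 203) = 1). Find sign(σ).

-1

Trace 85: π^k(85) = [85, 25, 79, 71, 200, 23, 162] for k=0..6.
Cycle lengths of π_60 on ℤ/203ℤ: [84, 84, 28, 3, 3, 1]; 6 cycles in total.
With 6 cycles on 203 points, sign = (−1)^{203−6} = -1.
Via Zolotarev, sign(π_{60}) = (60|203) = -1.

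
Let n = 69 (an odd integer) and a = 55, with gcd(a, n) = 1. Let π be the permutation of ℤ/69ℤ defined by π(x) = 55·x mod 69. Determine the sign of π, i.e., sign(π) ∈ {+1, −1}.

+1

Trace 16: π^k(16) = [16, 52, 31, 49, 4, 13, 25] for k=0..6.
π_55 has 9 disjoint cycles with lengths [11, 11, 11, 11, 11, 11, 1, 1, 1] on {0,…,68}.
sign(π) = (−1)^{n − #cycles} = (−1)^{69−9} = (−1)^60 = +1.
Check: (55/69) = +1 by Zolotarev.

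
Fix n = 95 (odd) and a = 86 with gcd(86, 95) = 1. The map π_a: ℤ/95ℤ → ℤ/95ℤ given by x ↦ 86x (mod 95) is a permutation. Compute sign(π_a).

Trace 51: π^k(51) = [51, 16, 46, 61, 21, 1, 86] for k=0..6.
Cycle type of π: 18×5 + 1×5; total 10 cycles.
With 10 cycles on 95 points, sign = (−1)^{95−10} = -1.

-1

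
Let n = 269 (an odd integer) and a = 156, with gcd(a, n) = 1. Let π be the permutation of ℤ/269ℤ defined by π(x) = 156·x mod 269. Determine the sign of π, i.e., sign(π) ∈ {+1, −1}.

-1

Trace 41: π^k(41) = [41, 209, 55, 241, 205, 238, 6] for k=0..6.
Decompose π into cycles: lengths [268, 1] (2 cycles, including the fixed point 0).
sign(π) = (−1)^{n − #cycles} = (−1)^{269−2} = (−1)^267 = -1.
(156|269)_J = -1 (Zolotarev's lemma cross-check).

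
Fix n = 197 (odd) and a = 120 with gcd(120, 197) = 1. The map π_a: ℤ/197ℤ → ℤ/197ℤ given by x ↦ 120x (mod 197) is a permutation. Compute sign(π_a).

-1

Start at x=113: 113 → 164 → 177 → 161 → 14 → 104 → 69 → … (one orbit).
Cycle type of π: 28×7 + 1; total 8 cycles.
With 8 cycles on 197 points, sign = (−1)^{197−8} = -1.
Check: (120/197) = -1 by Zolotarev.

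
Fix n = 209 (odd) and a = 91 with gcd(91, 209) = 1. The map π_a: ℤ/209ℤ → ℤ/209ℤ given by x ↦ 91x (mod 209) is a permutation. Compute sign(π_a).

Orbit of 108 under x↦91x: [108, 5, 37, 23, 3, 64, 181]… (length divides ord_209(91)).
π_91 has 6 disjoint cycles with lengths [90, 90, 18, 5, 5, 1] on {0,…,208}.
209 − 6 = 203 transpositions; sign(π) = (−1)^203 = -1.
The Jacobi symbol (91|209) = -1 (Zolotarev) agrees.

-1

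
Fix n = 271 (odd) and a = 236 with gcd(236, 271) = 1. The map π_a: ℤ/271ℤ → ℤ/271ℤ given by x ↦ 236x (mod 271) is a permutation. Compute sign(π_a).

Orbit of 232 under x↦236x: [232, 10, 192, 55, 243, 167, 117]… (length divides ord_271(236)).
4 cycles of lengths [90, 90, 90, 1].
With 4 cycles on 271 points, sign = (−1)^{271−4} = -1.
The Jacobi symbol (236|271) = -1 (Zolotarev) agrees.

-1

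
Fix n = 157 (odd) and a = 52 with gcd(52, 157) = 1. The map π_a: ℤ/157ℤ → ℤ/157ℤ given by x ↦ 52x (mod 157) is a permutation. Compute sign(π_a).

+1

Trace 71: π^k(71) = [71, 81, 130, 9, 154, 1, 52] for k=0..6.
Cycle type of π: 39×4 + 1; total 5 cycles.
sign(π) = (−1)^{n − #cycles} = (−1)^{157−5} = (−1)^152 = +1.
Check: (52/157) = +1 by Zolotarev.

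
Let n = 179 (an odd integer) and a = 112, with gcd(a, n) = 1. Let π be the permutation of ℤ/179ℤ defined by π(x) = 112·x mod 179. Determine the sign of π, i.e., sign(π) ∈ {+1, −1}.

Trace 99: π^k(99) = [99, 169, 133, 39, 72, 9, 113] for k=0..6.
2 cycles of lengths [178, 1].
n − c = 179 − 2 = 177; sign = (−1)^177 = -1.

-1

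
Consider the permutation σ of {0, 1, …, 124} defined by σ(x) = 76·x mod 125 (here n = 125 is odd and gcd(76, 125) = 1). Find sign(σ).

+1

Orbit of 76 under x↦76x: [76, 26, 101, 51, 1]… (length divides ord_125(76)).
The orbit structure of x ↦ 76x mod 125: 45 orbits of sizes [5, 5, 5, 5, 5, 5, 5, 5, 5, 5, 5, 5, 5, 5, 5, 5, 5, 5, 5, 5, 1, 1, 1, 1, 1, 1, 1, 1, 1, 1, 1, 1, 1, 1, 1, 1, 1, 1, 1, 1, 1, 1, 1, 1, 1].
45 cycles on 125: each ℓ→(−1)^(ℓ−1), product (−1)^80 = +1.
Via Zolotarev, sign(π_{76}) = (76|125) = +1.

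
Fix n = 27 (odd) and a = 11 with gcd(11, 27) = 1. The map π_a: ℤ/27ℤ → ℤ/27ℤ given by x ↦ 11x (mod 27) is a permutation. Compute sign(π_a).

Trace 19: π^k(19) = [19, 20, 4, 17, 25, 5, 1] for k=0..6.
Cycle lengths of π_11 on ℤ/27ℤ: [18, 6, 2, 1]; 4 cycles in total.
4 cycles on 27: each ℓ→(−1)^(ℓ−1), product (−1)^23 = -1.

-1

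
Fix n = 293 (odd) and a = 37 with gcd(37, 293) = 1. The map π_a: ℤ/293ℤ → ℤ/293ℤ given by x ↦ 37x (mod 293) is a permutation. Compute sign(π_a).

Trace 9: π^k(9) = [9, 40, 15, 262, 25, 46, 237] for k=0..6.
Decompose π into cycles: lengths [146, 146, 1] (3 cycles, including the fixed point 0).
n − c = 293 − 3 = 290; sign = (−1)^290 = +1.
Check: (37/293) = +1 by Zolotarev.

+1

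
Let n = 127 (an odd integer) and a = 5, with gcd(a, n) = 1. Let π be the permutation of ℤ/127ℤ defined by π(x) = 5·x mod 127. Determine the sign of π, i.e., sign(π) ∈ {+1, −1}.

-1

Trace 10: π^k(10) = [10, 50, 123, 107, 27, 8, 40] for k=0..6.
Cycle lengths of π_5 on ℤ/127ℤ: [42, 42, 42, 1]; 4 cycles in total.
n − c = 127 − 4 = 123; sign = (−1)^123 = -1.
Check: (5/127) = -1 by Zolotarev.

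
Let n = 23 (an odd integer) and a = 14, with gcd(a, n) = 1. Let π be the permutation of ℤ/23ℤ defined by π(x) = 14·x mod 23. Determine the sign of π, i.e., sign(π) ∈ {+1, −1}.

-1

Orbit of 5 under x↦14x: [5, 1, 14, 12, 7, 6, 15]… (length divides ord_23(14)).
Cycle type of π: 22 + 1; total 2 cycles.
sign(π) = (−1)^{n − #cycles} = (−1)^{23−2} = (−1)^21 = -1.
The Jacobi symbol (14|23) = -1 (Zolotarev) agrees.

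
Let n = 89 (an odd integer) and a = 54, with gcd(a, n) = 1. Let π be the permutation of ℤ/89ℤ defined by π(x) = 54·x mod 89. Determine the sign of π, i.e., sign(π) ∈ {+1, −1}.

Start at x=30: 30 → 18 → 82 → 67 → 58 → 17 → 28 → … (one orbit).
The orbit structure of x ↦ 54x mod 89: 2 orbits of sizes [88, 1].
With 2 cycles on 89 points, sign = (−1)^{89−2} = -1.
The Jacobi symbol (54|89) = -1 (Zolotarev) agrees.

-1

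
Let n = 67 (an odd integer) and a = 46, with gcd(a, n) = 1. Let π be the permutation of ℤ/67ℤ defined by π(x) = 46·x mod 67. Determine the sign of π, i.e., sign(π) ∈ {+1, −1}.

Start at x=38: 38 → 6 → 8 → 33 → 44 → 14 → 41 → … (one orbit).
The orbit structure of x ↦ 46x mod 67: 2 orbits of sizes [66, 1].
With 2 cycles on 67 points, sign = (−1)^{67−2} = -1.

-1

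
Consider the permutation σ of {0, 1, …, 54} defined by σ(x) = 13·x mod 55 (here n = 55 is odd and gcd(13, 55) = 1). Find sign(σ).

+1

Orbit of 17 under x↦13x: [17, 1, 13, 4, 52, 16, 43]… (length divides ord_55(13)).
5 cycles of lengths [20, 20, 10, 4, 1].
5 cycles on 55: each ℓ→(−1)^(ℓ−1), product (−1)^50 = +1.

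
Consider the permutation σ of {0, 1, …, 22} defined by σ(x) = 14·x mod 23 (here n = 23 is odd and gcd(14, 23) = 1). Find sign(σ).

-1

Orbit of 14 under x↦14x: [14, 12, 7, 6, 15, 3, 19]… (length divides ord_23(14)).
Cycle lengths of π_14 on ℤ/23ℤ: [22, 1]; 2 cycles in total.
n − c = 23 − 2 = 21; sign = (−1)^21 = -1.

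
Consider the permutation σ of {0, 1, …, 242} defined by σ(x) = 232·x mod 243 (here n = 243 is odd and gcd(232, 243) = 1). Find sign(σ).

Trace 43: π^k(43) = [43, 13, 100, 115, 193, 64, 25] for k=0..6.
π_232 has 11 disjoint cycles with lengths [81, 81, 27, 27, 9, 9, 3, 3, 1, 1, 1] on {0,…,242}.
With 11 cycles on 243 points, sign = (−1)^{243−11} = +1.

+1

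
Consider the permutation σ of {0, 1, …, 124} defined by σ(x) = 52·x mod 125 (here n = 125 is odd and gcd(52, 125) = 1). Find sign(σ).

-1

Orbit of 48 under x↦52x: [48, 121, 42, 59, 68, 36, 122]… (length divides ord_125(52)).
π_52 has 4 disjoint cycles with lengths [100, 20, 4, 1] on {0,…,124}.
With 4 cycles on 125 points, sign = (−1)^{125−4} = -1.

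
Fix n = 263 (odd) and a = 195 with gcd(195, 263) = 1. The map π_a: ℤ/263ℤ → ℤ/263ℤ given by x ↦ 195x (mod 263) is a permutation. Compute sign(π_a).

Trace 103: π^k(103) = [103, 97, 242, 113, 206, 194, 221] for k=0..6.
The orbit structure of x ↦ 195x mod 263: 2 orbits of sizes [262, 1].
263 − 2 = 261 transpositions; sign(π) = (−1)^261 = -1.
The Jacobi symbol (195|263) = -1 (Zolotarev) agrees.

-1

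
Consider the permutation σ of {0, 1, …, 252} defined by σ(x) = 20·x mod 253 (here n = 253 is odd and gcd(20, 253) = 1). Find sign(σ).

-1

Orbit of 47 under x↦20x: [47, 181, 78, 42, 81, 102, 16]… (length divides ord_253(20)).
Cycle type of π: 110×2 + 22 + 5×2 + 1; total 6 cycles.
n − c = 253 − 6 = 247; sign = (−1)^247 = -1.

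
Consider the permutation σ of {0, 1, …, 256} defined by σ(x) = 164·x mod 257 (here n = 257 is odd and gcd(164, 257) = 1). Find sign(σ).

-1

Orbit of 135 under x↦164x: [135, 38, 64, 216, 215, 51, 140]… (length divides ord_257(164)).
Cycle type of π: 256 + 1; total 2 cycles.
Σ(ℓ_i−1) = 257−2 = 255; sign = (−1)^255 = -1.
(164|257)_J = -1 (Zolotarev's lemma cross-check).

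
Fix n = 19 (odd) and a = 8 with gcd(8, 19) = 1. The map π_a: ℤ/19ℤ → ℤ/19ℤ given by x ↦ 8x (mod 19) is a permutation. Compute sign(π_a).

Orbit of 18 under x↦8x: [18, 11, 12, 1, 8, 7]… (length divides ord_19(8)).
Decompose π into cycles: lengths [6, 6, 6, 1] (4 cycles, including the fixed point 0).
19 − 4 = 15 transpositions; sign(π) = (−1)^15 = -1.

-1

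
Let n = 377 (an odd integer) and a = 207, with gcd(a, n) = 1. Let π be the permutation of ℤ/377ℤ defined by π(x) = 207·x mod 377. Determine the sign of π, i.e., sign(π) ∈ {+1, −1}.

+1

Start at x=64: 64 → 53 → 38 → 326 → 376 → 170 → 129 → … (one orbit).
The orbit structure of x ↦ 207x mod 377: 33 orbits of sizes [14, 14, 14, 14, 14, 14, 14, 14, 14, 14, 14, 14, 14, 14, 14, 14, 14, 14, 14, 14, 14, 14, 14, 14, 14, 14, 2, 2, 2, 2, 2, 2, 1].
n − c = 377 − 33 = 344; sign = (−1)^344 = +1.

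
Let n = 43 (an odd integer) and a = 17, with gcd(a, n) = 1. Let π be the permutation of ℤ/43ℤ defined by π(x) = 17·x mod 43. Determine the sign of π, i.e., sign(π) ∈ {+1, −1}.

Orbit of 15 under x↦17x: [15, 40, 35, 36, 10, 41, 9]… (length divides ord_43(17)).
Cycle type of π: 21×2 + 1; total 3 cycles.
Σ(ℓ_i−1) = 43−3 = 40; sign = (−1)^40 = +1.
(17|43)_J = +1 (Zolotarev's lemma cross-check).

+1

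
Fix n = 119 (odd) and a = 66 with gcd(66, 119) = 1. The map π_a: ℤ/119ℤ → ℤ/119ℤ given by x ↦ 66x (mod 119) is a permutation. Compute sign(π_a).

Orbit of 76 under x↦66x: [76, 18, 117, 106, 94, 16, 104]… (length divides ord_119(66)).
Cycle lengths of π_66 on ℤ/119ℤ: [24, 24, 24, 24, 8, 8, 6, 1]; 8 cycles in total.
119 − 8 = 111 transpositions; sign(π) = (−1)^111 = -1.
Via Zolotarev, sign(π_{66}) = (66|119) = -1.

-1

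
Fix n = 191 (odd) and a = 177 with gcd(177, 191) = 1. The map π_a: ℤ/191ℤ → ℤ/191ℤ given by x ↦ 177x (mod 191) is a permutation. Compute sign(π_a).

+1

Trace 1: π^k(1) = [1, 177, 5, 121, 25, 32, 125] for k=0..6.
11 cycles of lengths [19, 19, 19, 19, 19, 19, 19, 19, 19, 19, 1].
11 cycles on 191: each ℓ→(−1)^(ℓ−1), product (−1)^180 = +1.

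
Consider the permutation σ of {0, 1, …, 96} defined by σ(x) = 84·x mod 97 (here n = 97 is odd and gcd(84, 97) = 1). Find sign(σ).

Start at x=29: 29 → 11 → 51 → 16 → 83 → 85 → 59 → … (one orbit).
π_84 has 2 disjoint cycles with lengths [96, 1] on {0,…,96}.
97 − 2 = 95 transpositions; sign(π) = (−1)^95 = -1.
Check: (84/97) = -1 by Zolotarev.

-1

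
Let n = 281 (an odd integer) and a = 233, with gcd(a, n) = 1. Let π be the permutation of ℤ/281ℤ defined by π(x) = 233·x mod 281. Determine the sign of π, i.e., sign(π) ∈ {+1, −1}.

-1

Start at x=274: 274 → 55 → 170 → 270 → 247 → 227 → 63 → … (one orbit).
Cycle lengths of π_233 on ℤ/281ℤ: [280, 1]; 2 cycles in total.
n − c = 281 − 2 = 279; sign = (−1)^279 = -1.
Via Zolotarev, sign(π_{233}) = (233|281) = -1.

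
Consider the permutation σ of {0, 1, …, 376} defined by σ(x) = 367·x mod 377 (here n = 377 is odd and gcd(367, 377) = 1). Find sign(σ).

Orbit of 9 under x↦367x: [9, 287, 146, 48, 274, 276, 256]… (length divides ord_377(367)).
The orbit structure of x ↦ 367x mod 377: 10 orbits of sizes [84, 84, 84, 84, 28, 3, 3, 3, 3, 1].
377 − 10 = 367 transpositions; sign(π) = (−1)^367 = -1.
Check: (367/377) = -1 by Zolotarev.

-1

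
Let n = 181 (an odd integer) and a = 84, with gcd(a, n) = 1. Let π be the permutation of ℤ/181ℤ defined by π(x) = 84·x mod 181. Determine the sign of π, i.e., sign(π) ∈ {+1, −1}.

-1

Trace 23: π^k(23) = [23, 122, 112, 177, 26, 12, 103] for k=0..6.
π_84 has 2 disjoint cycles with lengths [180, 1] on {0,…,180}.
sign(π) = (−1)^{n − #cycles} = (−1)^{181−2} = (−1)^179 = -1.
Via Zolotarev, sign(π_{84}) = (84|181) = -1.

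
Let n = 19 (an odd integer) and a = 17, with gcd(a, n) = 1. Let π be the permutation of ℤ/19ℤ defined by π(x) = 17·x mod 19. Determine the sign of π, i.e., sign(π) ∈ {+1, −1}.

+1

Trace 4: π^k(4) = [4, 11, 16, 6, 7, 5, 9] for k=0..6.
The orbit structure of x ↦ 17x mod 19: 3 orbits of sizes [9, 9, 1].
3 cycles on 19: each ℓ→(−1)^(ℓ−1), product (−1)^16 = +1.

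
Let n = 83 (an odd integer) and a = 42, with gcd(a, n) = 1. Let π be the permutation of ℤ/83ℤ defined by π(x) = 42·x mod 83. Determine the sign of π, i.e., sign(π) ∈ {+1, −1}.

-1

Start at x=63: 63 → 73 → 78 → 39 → 61 → 72 → 36 → … (one orbit).
π_42 has 2 disjoint cycles with lengths [82, 1] on {0,…,82}.
sign(π) = (−1)^{n − #cycles} = (−1)^{83−2} = (−1)^81 = -1.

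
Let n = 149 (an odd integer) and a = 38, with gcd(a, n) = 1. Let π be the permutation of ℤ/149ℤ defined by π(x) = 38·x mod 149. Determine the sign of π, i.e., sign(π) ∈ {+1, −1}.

-1

Orbit of 60 under x↦38x: [60, 45, 71, 16, 12, 9, 44]… (length divides ord_149(38)).
π_38 has 2 disjoint cycles with lengths [148, 1] on {0,…,148}.
sign(π) = (−1)^{n − #cycles} = (−1)^{149−2} = (−1)^147 = -1.
(38|149)_J = -1 (Zolotarev's lemma cross-check).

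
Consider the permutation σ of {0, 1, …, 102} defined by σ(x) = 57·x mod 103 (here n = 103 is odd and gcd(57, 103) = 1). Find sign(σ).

-1

Orbit of 102 under x↦57x: [102, 46, 47, 1, 57, 56]… (length divides ord_103(57)).
Cycle lengths of π_57 on ℤ/103ℤ: [6, 6, 6, 6, 6, 6, 6, 6, 6, 6, 6, 6, 6, 6, 6, 6, 6, 1]; 18 cycles in total.
sign(π) = (−1)^{n − #cycles} = (−1)^{103−18} = (−1)^85 = -1.
The Jacobi symbol (57|103) = -1 (Zolotarev) agrees.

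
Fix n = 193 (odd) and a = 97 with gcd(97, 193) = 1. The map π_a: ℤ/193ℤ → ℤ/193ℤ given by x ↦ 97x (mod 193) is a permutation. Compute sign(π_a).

+1

Start at x=28: 28 → 14 → 7 → 100 → 50 → 25 → 109 → … (one orbit).
Cycle type of π: 96×2 + 1; total 3 cycles.
sign(π) = (−1)^{n − #cycles} = (−1)^{193−3} = (−1)^190 = +1.
Via Zolotarev, sign(π_{97}) = (97|193) = +1.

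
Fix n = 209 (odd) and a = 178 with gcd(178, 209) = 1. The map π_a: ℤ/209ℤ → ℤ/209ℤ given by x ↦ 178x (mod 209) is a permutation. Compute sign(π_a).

-1

Orbit of 134 under x↦178x: [134, 26, 30, 115, 197, 163, 172]… (length divides ord_209(178)).
Cycle lengths of π_178 on ℤ/209ℤ: [30, 30, 30, 30, 30, 30, 10, 3, 3, 3, 3, 3, 3, 1]; 14 cycles in total.
With 14 cycles on 209 points, sign = (−1)^{209−14} = -1.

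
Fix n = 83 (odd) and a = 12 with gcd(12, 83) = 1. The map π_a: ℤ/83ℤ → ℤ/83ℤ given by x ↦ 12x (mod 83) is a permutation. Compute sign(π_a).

+1

Orbit of 49 under x↦12x: [49, 7, 1, 12, 61, 68, 69]… (length divides ord_83(12)).
Cycle lengths of π_12 on ℤ/83ℤ: [41, 41, 1]; 3 cycles in total.
83 − 3 = 80 transpositions; sign(π) = (−1)^80 = +1.
Zolotarev: (12|83) = +1, matching the cycle-count sign.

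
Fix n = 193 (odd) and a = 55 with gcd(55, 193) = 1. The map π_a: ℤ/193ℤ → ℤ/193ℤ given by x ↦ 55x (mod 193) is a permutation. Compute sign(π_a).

+1

Trace 177: π^k(177) = [177, 85, 43, 49, 186, 1, 55] for k=0..6.
The orbit structure of x ↦ 55x mod 193: 9 orbits of sizes [24, 24, 24, 24, 24, 24, 24, 24, 1].
Σ(ℓ_i−1) = 193−9 = 184; sign = (−1)^184 = +1.
Zolotarev: (55|193) = +1, matching the cycle-count sign.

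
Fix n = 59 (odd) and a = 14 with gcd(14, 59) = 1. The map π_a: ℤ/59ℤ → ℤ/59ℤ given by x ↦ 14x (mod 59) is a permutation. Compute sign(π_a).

-1

Trace 54: π^k(54) = [54, 48, 23, 27, 24, 41, 43] for k=0..6.
Cycle type of π: 58 + 1; total 2 cycles.
sign(π) = (−1)^{n − #cycles} = (−1)^{59−2} = (−1)^57 = -1.
(14|59)_J = -1 (Zolotarev's lemma cross-check).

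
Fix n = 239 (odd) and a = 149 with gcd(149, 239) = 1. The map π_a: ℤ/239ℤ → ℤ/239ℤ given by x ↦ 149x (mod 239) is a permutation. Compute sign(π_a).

Trace 11: π^k(11) = [11, 205, 192, 167, 27, 199, 15] for k=0..6.
π_149 has 2 disjoint cycles with lengths [238, 1] on {0,…,238}.
n − c = 239 − 2 = 237; sign = (−1)^237 = -1.
Zolotarev: (149|239) = -1, matching the cycle-count sign.

-1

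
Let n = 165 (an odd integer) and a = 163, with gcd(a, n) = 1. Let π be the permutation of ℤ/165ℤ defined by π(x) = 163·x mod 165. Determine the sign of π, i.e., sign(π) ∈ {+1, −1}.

-1

Trace 16: π^k(16) = [16, 133, 64, 37, 91, 148, 34] for k=0..6.
The orbit structure of x ↦ 163x mod 165: 18 orbits of sizes [20, 20, 20, 20, 20, 20, 5, 5, 5, 5, 5, 5, 4, 4, 4, 1, 1, 1].
With 18 cycles on 165 points, sign = (−1)^{165−18} = -1.
Zolotarev: (163|165) = -1, matching the cycle-count sign.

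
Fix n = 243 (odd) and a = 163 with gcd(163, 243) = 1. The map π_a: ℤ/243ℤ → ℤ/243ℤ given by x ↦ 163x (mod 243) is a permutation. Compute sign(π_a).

Start at x=82: 82 → 1 → 163 → 82 (one orbit).
Cycle type of π: 3×54 + 1×81; total 135 cycles.
n − c = 243 − 135 = 108; sign = (−1)^108 = +1.
Check: (163/243) = +1 by Zolotarev.

+1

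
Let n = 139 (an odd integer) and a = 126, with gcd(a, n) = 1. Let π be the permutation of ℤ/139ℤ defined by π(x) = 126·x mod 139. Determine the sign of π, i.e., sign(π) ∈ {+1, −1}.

Orbit of 50 under x↦126x: [50, 45, 110, 99, 103, 51, 32]… (length divides ord_139(126)).
Cycle lengths of π_126 on ℤ/139ℤ: [138, 1]; 2 cycles in total.
sign(π) = (−1)^{n − #cycles} = (−1)^{139−2} = (−1)^137 = -1.
Zolotarev: (126|139) = -1, matching the cycle-count sign.

-1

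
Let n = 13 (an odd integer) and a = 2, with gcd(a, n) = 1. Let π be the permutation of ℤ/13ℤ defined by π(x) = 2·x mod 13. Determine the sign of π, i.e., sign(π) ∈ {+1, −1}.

-1

Trace 8: π^k(8) = [8, 3, 6, 12, 11, 9, 5] for k=0..6.
The orbit structure of x ↦ 2x mod 13: 2 orbits of sizes [12, 1].
2 cycles on 13: each ℓ→(−1)^(ℓ−1), product (−1)^11 = -1.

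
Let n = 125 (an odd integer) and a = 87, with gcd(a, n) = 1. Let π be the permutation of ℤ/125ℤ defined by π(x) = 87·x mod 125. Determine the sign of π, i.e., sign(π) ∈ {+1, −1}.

Trace 36: π^k(36) = [36, 7, 109, 108, 21, 77, 74] for k=0..6.
π_87 has 4 disjoint cycles with lengths [100, 20, 4, 1] on {0,…,124}.
n − c = 125 − 4 = 121; sign = (−1)^121 = -1.

-1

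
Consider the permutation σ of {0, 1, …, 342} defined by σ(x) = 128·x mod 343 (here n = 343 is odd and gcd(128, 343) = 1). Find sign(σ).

+1

Trace 295: π^k(295) = [295, 30, 67, 1, 128, 263, 50] for k=0..6.
π_128 has 31 disjoint cycles with lengths [21, 21, 21, 21, 21, 21, 21, 21, 21, 21, 21, 21, 21, 21, 3, 3, 3, 3, 3, 3, 3, 3, 3, 3, 3, 3, 3, 3, 3, 3, 1] on {0,…,342}.
n − c = 343 − 31 = 312; sign = (−1)^312 = +1.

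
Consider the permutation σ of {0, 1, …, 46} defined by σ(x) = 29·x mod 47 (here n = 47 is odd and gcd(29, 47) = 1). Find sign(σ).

Start at x=14: 14 → 30 → 24 → 38 → 21 → 45 → 36 → … (one orbit).
The orbit structure of x ↦ 29x mod 47: 2 orbits of sizes [46, 1].
Σ(ℓ_i−1) = 47−2 = 45; sign = (−1)^45 = -1.
(29|47)_J = -1 (Zolotarev's lemma cross-check).

-1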